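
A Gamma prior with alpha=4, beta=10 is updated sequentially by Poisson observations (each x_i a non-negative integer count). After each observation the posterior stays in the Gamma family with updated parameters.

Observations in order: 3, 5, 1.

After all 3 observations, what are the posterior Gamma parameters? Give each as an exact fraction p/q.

obs 1: x=3 → posterior Gamma(7, 11)
obs 2: x=5 → posterior Gamma(12, 12)
obs 3: x=1 → posterior Gamma(13, 13)

alpha=13, beta=13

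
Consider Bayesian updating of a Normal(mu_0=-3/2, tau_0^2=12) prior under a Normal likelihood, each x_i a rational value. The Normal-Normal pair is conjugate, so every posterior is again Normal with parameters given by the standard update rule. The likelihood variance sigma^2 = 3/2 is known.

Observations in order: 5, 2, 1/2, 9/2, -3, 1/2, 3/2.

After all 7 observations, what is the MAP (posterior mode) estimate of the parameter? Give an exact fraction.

obs 1: x=5 → posterior Normal(77/18, 4/3)
obs 2: x=2 → posterior Normal(109/34, 12/17)
obs 3: x=1/2 → posterior Normal(117/50, 12/25)
obs 4: x=9/2 → posterior Normal(63/22, 4/11)
obs 5: x=-3 → posterior Normal(141/82, 12/41)
obs 6: x=1/2 → posterior Normal(149/98, 12/49)
obs 7: x=3/2 → posterior Normal(173/114, 4/19)

173/114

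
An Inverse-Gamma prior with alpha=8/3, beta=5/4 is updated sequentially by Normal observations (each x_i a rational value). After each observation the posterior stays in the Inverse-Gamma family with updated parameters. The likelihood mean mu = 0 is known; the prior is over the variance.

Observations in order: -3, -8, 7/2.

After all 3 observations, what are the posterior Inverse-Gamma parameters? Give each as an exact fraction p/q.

obs 1: x=-3 → posterior Inverse-Gamma(19/6, 23/4)
obs 2: x=-8 → posterior Inverse-Gamma(11/3, 151/4)
obs 3: x=7/2 → posterior Inverse-Gamma(25/6, 351/8)

alpha=25/6, beta=351/8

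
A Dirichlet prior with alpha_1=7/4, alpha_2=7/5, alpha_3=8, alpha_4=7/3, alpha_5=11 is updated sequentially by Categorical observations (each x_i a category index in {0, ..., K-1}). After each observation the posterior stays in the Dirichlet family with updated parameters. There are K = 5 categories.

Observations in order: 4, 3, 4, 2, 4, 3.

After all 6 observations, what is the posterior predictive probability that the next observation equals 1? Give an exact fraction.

obs 1: x=4 → posterior Dirichlet(7/4, 7/5, 8, 7/3, 12)
obs 2: x=3 → posterior Dirichlet(7/4, 7/5, 8, 10/3, 12)
obs 3: x=4 → posterior Dirichlet(7/4, 7/5, 8, 10/3, 13)
obs 4: x=2 → posterior Dirichlet(7/4, 7/5, 9, 10/3, 13)
obs 5: x=4 → posterior Dirichlet(7/4, 7/5, 9, 10/3, 14)
obs 6: x=3 → posterior Dirichlet(7/4, 7/5, 9, 13/3, 14)

84/1829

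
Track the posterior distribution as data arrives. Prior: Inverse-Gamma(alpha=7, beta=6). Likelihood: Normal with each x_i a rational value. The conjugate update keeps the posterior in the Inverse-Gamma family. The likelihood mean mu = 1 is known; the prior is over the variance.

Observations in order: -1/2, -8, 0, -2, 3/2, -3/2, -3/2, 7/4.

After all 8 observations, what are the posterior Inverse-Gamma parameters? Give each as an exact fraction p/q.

alpha=11, beta=1897/32

obs 1: x=-1/2 → posterior Inverse-Gamma(15/2, 57/8)
obs 2: x=-8 → posterior Inverse-Gamma(8, 381/8)
obs 3: x=0 → posterior Inverse-Gamma(17/2, 385/8)
obs 4: x=-2 → posterior Inverse-Gamma(9, 421/8)
obs 5: x=3/2 → posterior Inverse-Gamma(19/2, 211/4)
obs 6: x=-3/2 → posterior Inverse-Gamma(10, 447/8)
obs 7: x=-3/2 → posterior Inverse-Gamma(21/2, 59)
obs 8: x=7/4 → posterior Inverse-Gamma(11, 1897/32)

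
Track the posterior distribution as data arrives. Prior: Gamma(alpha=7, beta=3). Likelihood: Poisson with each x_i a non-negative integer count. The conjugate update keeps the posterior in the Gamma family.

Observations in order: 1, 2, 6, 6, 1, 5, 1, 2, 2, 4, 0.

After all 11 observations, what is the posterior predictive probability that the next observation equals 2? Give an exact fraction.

1793463923846655189478761741738152364093734912/7371554880626674761515459977090358734130859375

obs 1: x=1 → posterior Gamma(8, 4)
obs 2: x=2 → posterior Gamma(10, 5)
obs 3: x=6 → posterior Gamma(16, 6)
obs 4: x=6 → posterior Gamma(22, 7)
obs 5: x=1 → posterior Gamma(23, 8)
obs 6: x=5 → posterior Gamma(28, 9)
obs 7: x=1 → posterior Gamma(29, 10)
obs 8: x=2 → posterior Gamma(31, 11)
obs 9: x=2 → posterior Gamma(33, 12)
obs 10: x=4 → posterior Gamma(37, 13)
obs 11: x=0 → posterior Gamma(37, 14)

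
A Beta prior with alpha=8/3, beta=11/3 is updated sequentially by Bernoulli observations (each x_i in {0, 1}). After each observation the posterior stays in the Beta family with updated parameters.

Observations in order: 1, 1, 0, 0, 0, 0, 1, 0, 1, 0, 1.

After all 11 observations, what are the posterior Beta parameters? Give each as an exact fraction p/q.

obs 1: x=1 → posterior Beta(11/3, 11/3)
obs 2: x=1 → posterior Beta(14/3, 11/3)
obs 3: x=0 → posterior Beta(14/3, 14/3)
obs 4: x=0 → posterior Beta(14/3, 17/3)
obs 5: x=0 → posterior Beta(14/3, 20/3)
obs 6: x=0 → posterior Beta(14/3, 23/3)
obs 7: x=1 → posterior Beta(17/3, 23/3)
obs 8: x=0 → posterior Beta(17/3, 26/3)
obs 9: x=1 → posterior Beta(20/3, 26/3)
obs 10: x=0 → posterior Beta(20/3, 29/3)
obs 11: x=1 → posterior Beta(23/3, 29/3)

alpha=23/3, beta=29/3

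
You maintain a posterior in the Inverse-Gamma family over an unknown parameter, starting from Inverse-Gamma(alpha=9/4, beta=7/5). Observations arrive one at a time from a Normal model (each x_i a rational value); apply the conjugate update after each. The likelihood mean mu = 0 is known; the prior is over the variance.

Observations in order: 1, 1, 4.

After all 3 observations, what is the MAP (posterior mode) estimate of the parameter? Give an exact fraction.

208/95

obs 1: x=1 → posterior Inverse-Gamma(11/4, 19/10)
obs 2: x=1 → posterior Inverse-Gamma(13/4, 12/5)
obs 3: x=4 → posterior Inverse-Gamma(15/4, 52/5)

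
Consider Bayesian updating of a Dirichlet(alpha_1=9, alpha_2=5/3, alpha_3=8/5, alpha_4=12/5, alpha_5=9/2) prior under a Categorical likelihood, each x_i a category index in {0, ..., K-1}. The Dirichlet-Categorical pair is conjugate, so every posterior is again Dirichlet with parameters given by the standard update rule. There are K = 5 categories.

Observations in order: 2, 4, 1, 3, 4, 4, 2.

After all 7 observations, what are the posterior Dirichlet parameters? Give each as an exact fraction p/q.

obs 1: x=2 → posterior Dirichlet(9, 5/3, 13/5, 12/5, 9/2)
obs 2: x=4 → posterior Dirichlet(9, 5/3, 13/5, 12/5, 11/2)
obs 3: x=1 → posterior Dirichlet(9, 8/3, 13/5, 12/5, 11/2)
obs 4: x=3 → posterior Dirichlet(9, 8/3, 13/5, 17/5, 11/2)
obs 5: x=4 → posterior Dirichlet(9, 8/3, 13/5, 17/5, 13/2)
obs 6: x=4 → posterior Dirichlet(9, 8/3, 13/5, 17/5, 15/2)
obs 7: x=2 → posterior Dirichlet(9, 8/3, 18/5, 17/5, 15/2)

alpha_1=9, alpha_2=8/3, alpha_3=18/5, alpha_4=17/5, alpha_5=15/2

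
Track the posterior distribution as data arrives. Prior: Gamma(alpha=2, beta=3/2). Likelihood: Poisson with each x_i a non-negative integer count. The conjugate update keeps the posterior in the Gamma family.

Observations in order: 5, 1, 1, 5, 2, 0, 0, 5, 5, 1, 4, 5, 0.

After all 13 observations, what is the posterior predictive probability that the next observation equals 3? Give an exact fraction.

2989196619386988839971299783049197396582726718695825836448/14558145632613620068384067470038513672607553374660922831071

obs 1: x=5 → posterior Gamma(7, 5/2)
obs 2: x=1 → posterior Gamma(8, 7/2)
obs 3: x=1 → posterior Gamma(9, 9/2)
obs 4: x=5 → posterior Gamma(14, 11/2)
obs 5: x=2 → posterior Gamma(16, 13/2)
obs 6: x=0 → posterior Gamma(16, 15/2)
obs 7: x=0 → posterior Gamma(16, 17/2)
obs 8: x=5 → posterior Gamma(21, 19/2)
obs 9: x=5 → posterior Gamma(26, 21/2)
obs 10: x=1 → posterior Gamma(27, 23/2)
obs 11: x=4 → posterior Gamma(31, 25/2)
obs 12: x=5 → posterior Gamma(36, 27/2)
obs 13: x=0 → posterior Gamma(36, 29/2)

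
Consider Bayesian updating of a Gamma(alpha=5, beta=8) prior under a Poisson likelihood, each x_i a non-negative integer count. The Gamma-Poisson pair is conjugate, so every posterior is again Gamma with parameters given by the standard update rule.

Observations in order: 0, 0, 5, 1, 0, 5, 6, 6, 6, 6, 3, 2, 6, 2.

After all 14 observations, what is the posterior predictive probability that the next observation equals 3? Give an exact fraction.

obs 1: x=0 → posterior Gamma(5, 9)
obs 2: x=0 → posterior Gamma(5, 10)
obs 3: x=5 → posterior Gamma(10, 11)
obs 4: x=1 → posterior Gamma(11, 12)
obs 5: x=0 → posterior Gamma(11, 13)
obs 6: x=5 → posterior Gamma(16, 14)
obs 7: x=6 → posterior Gamma(22, 15)
obs 8: x=6 → posterior Gamma(28, 16)
obs 9: x=6 → posterior Gamma(34, 17)
obs 10: x=6 → posterior Gamma(40, 18)
obs 11: x=3 → posterior Gamma(43, 19)
obs 12: x=2 → posterior Gamma(45, 20)
obs 13: x=6 → posterior Gamma(51, 21)
obs 14: x=2 → posterior Gamma(53, 22)

3692182436998820179103187674712567362479585699654482252401246777031492894720/18061708005752857061620870906539210750802836284237842525970767008798325863361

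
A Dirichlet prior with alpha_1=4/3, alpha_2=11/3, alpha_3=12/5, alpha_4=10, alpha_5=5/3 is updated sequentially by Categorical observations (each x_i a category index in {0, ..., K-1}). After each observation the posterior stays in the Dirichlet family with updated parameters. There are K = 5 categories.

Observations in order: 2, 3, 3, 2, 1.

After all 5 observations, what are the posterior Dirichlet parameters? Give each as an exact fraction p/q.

alpha_1=4/3, alpha_2=14/3, alpha_3=22/5, alpha_4=12, alpha_5=5/3

obs 1: x=2 → posterior Dirichlet(4/3, 11/3, 17/5, 10, 5/3)
obs 2: x=3 → posterior Dirichlet(4/3, 11/3, 17/5, 11, 5/3)
obs 3: x=3 → posterior Dirichlet(4/3, 11/3, 17/5, 12, 5/3)
obs 4: x=2 → posterior Dirichlet(4/3, 11/3, 22/5, 12, 5/3)
obs 5: x=1 → posterior Dirichlet(4/3, 14/3, 22/5, 12, 5/3)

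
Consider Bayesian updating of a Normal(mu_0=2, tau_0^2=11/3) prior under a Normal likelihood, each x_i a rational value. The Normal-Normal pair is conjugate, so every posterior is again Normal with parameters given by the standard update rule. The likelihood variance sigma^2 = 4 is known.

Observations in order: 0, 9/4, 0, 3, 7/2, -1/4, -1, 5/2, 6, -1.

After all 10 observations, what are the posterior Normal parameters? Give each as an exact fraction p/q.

obs 1: x=0 → posterior Normal(24/23, 44/23)
obs 2: x=9/4 → posterior Normal(195/136, 22/17)
obs 3: x=0 → posterior Normal(13/12, 44/45)
obs 4: x=3 → posterior Normal(327/224, 11/14)
obs 5: x=7/2 → posterior Normal(481/268, 44/67)
obs 6: x=-1/4 → posterior Normal(235/156, 22/39)
obs 7: x=-1 → posterior Normal(213/178, 44/89)
obs 8: x=5/2 → posterior Normal(67/50, 11/25)
obs 9: x=6 → posterior Normal(200/111, 44/111)
obs 10: x=-1 → posterior Normal(189/122, 22/61)

mu_0=189/122, tau_0^2=22/61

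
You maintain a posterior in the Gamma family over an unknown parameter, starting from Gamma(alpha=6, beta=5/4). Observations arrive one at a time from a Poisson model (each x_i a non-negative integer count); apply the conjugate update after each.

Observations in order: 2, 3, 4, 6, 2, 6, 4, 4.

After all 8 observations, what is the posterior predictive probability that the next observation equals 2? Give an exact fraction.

obs 1: x=2 → posterior Gamma(8, 9/4)
obs 2: x=3 → posterior Gamma(11, 13/4)
obs 3: x=4 → posterior Gamma(15, 17/4)
obs 4: x=6 → posterior Gamma(21, 21/4)
obs 5: x=2 → posterior Gamma(23, 25/4)
obs 6: x=6 → posterior Gamma(29, 29/4)
obs 7: x=4 → posterior Gamma(33, 33/4)
obs 8: x=4 → posterior Gamma(37, 37/4)

118724157982588507841553056807281128978040951145748003329431216/791717805254439023624865699561776475898803884688668051353443161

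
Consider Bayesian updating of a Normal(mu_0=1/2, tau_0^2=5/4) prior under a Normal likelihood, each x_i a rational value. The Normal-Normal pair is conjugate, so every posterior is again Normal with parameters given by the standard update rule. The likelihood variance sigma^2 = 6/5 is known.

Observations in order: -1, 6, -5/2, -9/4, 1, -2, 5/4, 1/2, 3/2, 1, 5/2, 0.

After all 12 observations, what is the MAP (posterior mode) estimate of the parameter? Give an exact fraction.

1/2

obs 1: x=-1 → posterior Normal(-13/49, 30/49)
obs 2: x=6 → posterior Normal(137/74, 15/37)
obs 3: x=-5/2 → posterior Normal(149/198, 10/33)
obs 4: x=-9/4 → posterior Normal(73/496, 15/62)
obs 5: x=1 → posterior Normal(173/596, 30/149)
obs 6: x=-2 → posterior Normal(-9/232, 5/29)
obs 7: x=5/4 → posterior Normal(49/398, 30/199)
obs 8: x=1/2 → posterior Normal(37/224, 15/112)
obs 9: x=3/2 → posterior Normal(149/498, 10/83)
obs 10: x=1 → posterior Normal(199/548, 15/137)
obs 11: x=5/2 → posterior Normal(162/299, 30/299)
obs 12: x=0 → posterior Normal(1/2, 5/54)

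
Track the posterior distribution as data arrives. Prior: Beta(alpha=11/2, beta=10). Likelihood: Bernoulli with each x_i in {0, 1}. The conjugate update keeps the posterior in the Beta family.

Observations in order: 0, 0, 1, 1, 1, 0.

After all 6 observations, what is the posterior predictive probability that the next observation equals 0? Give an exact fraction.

obs 1: x=0 → posterior Beta(11/2, 11)
obs 2: x=0 → posterior Beta(11/2, 12)
obs 3: x=1 → posterior Beta(13/2, 12)
obs 4: x=1 → posterior Beta(15/2, 12)
obs 5: x=1 → posterior Beta(17/2, 12)
obs 6: x=0 → posterior Beta(17/2, 13)

26/43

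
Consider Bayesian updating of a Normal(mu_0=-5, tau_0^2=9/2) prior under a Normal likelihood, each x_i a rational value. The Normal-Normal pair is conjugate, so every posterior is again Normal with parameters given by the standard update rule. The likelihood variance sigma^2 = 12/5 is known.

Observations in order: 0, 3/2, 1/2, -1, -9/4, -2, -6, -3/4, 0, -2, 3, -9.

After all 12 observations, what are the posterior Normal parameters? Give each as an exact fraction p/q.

mu_0=-155/94, tau_0^2=9/47

obs 1: x=0 → posterior Normal(-40/23, 36/23)
obs 2: x=3/2 → posterior Normal(-35/76, 18/19)
obs 3: x=1/2 → posterior Normal(-10/53, 36/53)
obs 4: x=-1 → posterior Normal(-25/68, 9/17)
obs 5: x=-9/4 → posterior Normal(-235/332, 36/83)
obs 6: x=-2 → posterior Normal(-355/392, 18/49)
obs 7: x=-6 → posterior Normal(-715/452, 36/113)
obs 8: x=-3/4 → posterior Normal(-95/64, 9/32)
obs 9: x=0 → posterior Normal(-190/143, 36/143)
obs 10: x=-2 → posterior Normal(-110/79, 18/79)
obs 11: x=3 → posterior Normal(-175/173, 36/173)
obs 12: x=-9 → posterior Normal(-155/94, 9/47)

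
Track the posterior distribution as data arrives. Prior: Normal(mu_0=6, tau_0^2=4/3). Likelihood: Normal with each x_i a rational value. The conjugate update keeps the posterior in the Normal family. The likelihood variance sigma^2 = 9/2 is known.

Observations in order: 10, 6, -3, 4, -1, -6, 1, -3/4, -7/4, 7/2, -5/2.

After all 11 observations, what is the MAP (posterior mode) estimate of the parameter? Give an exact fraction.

238/115

obs 1: x=10 → posterior Normal(242/35, 36/35)
obs 2: x=6 → posterior Normal(290/43, 36/43)
obs 3: x=-3 → posterior Normal(266/51, 12/17)
obs 4: x=4 → posterior Normal(298/59, 36/59)
obs 5: x=-1 → posterior Normal(290/67, 36/67)
obs 6: x=-6 → posterior Normal(242/75, 12/25)
obs 7: x=1 → posterior Normal(250/83, 36/83)
obs 8: x=-3/4 → posterior Normal(244/91, 36/91)
obs 9: x=-7/4 → posterior Normal(230/99, 4/11)
obs 10: x=7/2 → posterior Normal(258/107, 36/107)
obs 11: x=-5/2 → posterior Normal(238/115, 36/115)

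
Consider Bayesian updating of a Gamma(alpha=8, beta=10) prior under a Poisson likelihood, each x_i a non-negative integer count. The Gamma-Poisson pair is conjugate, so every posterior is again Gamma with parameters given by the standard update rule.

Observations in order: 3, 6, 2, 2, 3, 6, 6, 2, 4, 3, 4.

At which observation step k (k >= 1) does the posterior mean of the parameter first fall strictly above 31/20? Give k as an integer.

k = 5

obs 1: x=3 → posterior Gamma(11, 11)
obs 2: x=6 → posterior Gamma(17, 12)
obs 3: x=2 → posterior Gamma(19, 13)
obs 4: x=2 → posterior Gamma(21, 14)
obs 5: x=3 → posterior Gamma(24, 15)
obs 6: x=6 → posterior Gamma(30, 16)
obs 7: x=6 → posterior Gamma(36, 17)
obs 8: x=2 → posterior Gamma(38, 18)
obs 9: x=4 → posterior Gamma(42, 19)
obs 10: x=3 → posterior Gamma(45, 20)
obs 11: x=4 → posterior Gamma(49, 21)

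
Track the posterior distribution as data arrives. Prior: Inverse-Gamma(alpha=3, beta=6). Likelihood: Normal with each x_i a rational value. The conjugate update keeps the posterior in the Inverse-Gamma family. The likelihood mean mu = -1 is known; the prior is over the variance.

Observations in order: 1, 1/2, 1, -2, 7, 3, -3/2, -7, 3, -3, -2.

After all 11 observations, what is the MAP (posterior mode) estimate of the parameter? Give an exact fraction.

obs 1: x=1 → posterior Inverse-Gamma(7/2, 8)
obs 2: x=1/2 → posterior Inverse-Gamma(4, 73/8)
obs 3: x=1 → posterior Inverse-Gamma(9/2, 89/8)
obs 4: x=-2 → posterior Inverse-Gamma(5, 93/8)
obs 5: x=7 → posterior Inverse-Gamma(11/2, 349/8)
obs 6: x=3 → posterior Inverse-Gamma(6, 413/8)
obs 7: x=-3/2 → posterior Inverse-Gamma(13/2, 207/4)
obs 8: x=-7 → posterior Inverse-Gamma(7, 279/4)
obs 9: x=3 → posterior Inverse-Gamma(15/2, 311/4)
obs 10: x=-3 → posterior Inverse-Gamma(8, 319/4)
obs 11: x=-2 → posterior Inverse-Gamma(17/2, 321/4)

321/38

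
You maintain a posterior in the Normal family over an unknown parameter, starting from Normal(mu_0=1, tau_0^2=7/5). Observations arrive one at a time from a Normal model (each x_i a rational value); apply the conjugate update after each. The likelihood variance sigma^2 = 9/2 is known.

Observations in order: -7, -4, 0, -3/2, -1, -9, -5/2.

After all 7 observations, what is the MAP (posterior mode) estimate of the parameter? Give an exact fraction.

-305/143

obs 1: x=-7 → posterior Normal(-53/59, 63/59)
obs 2: x=-4 → posterior Normal(-109/73, 63/73)
obs 3: x=0 → posterior Normal(-109/87, 21/29)
obs 4: x=-3/2 → posterior Normal(-130/101, 63/101)
obs 5: x=-1 → posterior Normal(-144/115, 63/115)
obs 6: x=-9 → posterior Normal(-90/43, 21/43)
obs 7: x=-5/2 → posterior Normal(-305/143, 63/143)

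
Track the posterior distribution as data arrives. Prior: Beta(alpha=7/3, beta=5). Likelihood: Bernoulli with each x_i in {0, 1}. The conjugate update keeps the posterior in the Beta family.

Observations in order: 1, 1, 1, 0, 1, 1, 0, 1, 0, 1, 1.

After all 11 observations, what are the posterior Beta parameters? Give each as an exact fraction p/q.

obs 1: x=1 → posterior Beta(10/3, 5)
obs 2: x=1 → posterior Beta(13/3, 5)
obs 3: x=1 → posterior Beta(16/3, 5)
obs 4: x=0 → posterior Beta(16/3, 6)
obs 5: x=1 → posterior Beta(19/3, 6)
obs 6: x=1 → posterior Beta(22/3, 6)
obs 7: x=0 → posterior Beta(22/3, 7)
obs 8: x=1 → posterior Beta(25/3, 7)
obs 9: x=0 → posterior Beta(25/3, 8)
obs 10: x=1 → posterior Beta(28/3, 8)
obs 11: x=1 → posterior Beta(31/3, 8)

alpha=31/3, beta=8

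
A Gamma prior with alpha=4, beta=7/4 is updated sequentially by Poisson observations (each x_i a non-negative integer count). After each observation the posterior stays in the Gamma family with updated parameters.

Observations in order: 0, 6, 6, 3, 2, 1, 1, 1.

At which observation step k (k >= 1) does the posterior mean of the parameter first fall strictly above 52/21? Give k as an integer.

k = 2

obs 1: x=0 → posterior Gamma(4, 11/4)
obs 2: x=6 → posterior Gamma(10, 15/4)
obs 3: x=6 → posterior Gamma(16, 19/4)
obs 4: x=3 → posterior Gamma(19, 23/4)
obs 5: x=2 → posterior Gamma(21, 27/4)
obs 6: x=1 → posterior Gamma(22, 31/4)
obs 7: x=1 → posterior Gamma(23, 35/4)
obs 8: x=1 → posterior Gamma(24, 39/4)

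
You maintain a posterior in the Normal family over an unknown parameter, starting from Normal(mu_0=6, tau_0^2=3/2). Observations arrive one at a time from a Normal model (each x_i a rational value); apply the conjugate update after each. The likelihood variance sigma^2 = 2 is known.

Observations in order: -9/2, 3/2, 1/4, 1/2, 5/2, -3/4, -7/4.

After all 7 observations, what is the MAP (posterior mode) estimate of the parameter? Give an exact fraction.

69/100

obs 1: x=-9/2 → posterior Normal(3/2, 6/7)
obs 2: x=3/2 → posterior Normal(3/2, 3/5)
obs 3: x=1/4 → posterior Normal(63/52, 6/13)
obs 4: x=1/2 → posterior Normal(69/64, 3/8)
obs 5: x=5/2 → posterior Normal(99/76, 6/19)
obs 6: x=-3/4 → posterior Normal(45/44, 3/11)
obs 7: x=-7/4 → posterior Normal(69/100, 6/25)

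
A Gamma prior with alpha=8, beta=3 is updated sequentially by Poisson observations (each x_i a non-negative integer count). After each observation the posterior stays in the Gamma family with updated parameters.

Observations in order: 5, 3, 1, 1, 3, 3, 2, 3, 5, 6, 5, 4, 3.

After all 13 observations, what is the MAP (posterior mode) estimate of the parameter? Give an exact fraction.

51/16

obs 1: x=5 → posterior Gamma(13, 4)
obs 2: x=3 → posterior Gamma(16, 5)
obs 3: x=1 → posterior Gamma(17, 6)
obs 4: x=1 → posterior Gamma(18, 7)
obs 5: x=3 → posterior Gamma(21, 8)
obs 6: x=3 → posterior Gamma(24, 9)
obs 7: x=2 → posterior Gamma(26, 10)
obs 8: x=3 → posterior Gamma(29, 11)
obs 9: x=5 → posterior Gamma(34, 12)
obs 10: x=6 → posterior Gamma(40, 13)
obs 11: x=5 → posterior Gamma(45, 14)
obs 12: x=4 → posterior Gamma(49, 15)
obs 13: x=3 → posterior Gamma(52, 16)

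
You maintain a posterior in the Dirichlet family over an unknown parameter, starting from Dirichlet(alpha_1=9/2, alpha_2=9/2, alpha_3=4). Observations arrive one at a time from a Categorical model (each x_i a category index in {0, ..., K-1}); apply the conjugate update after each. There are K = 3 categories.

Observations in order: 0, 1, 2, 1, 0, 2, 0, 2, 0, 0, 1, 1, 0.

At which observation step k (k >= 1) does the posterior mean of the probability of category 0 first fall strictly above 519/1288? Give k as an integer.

obs 1: x=0 → posterior Dirichlet(11/2, 9/2, 4)
obs 2: x=1 → posterior Dirichlet(11/2, 11/2, 4)
obs 3: x=2 → posterior Dirichlet(11/2, 11/2, 5)
obs 4: x=1 → posterior Dirichlet(11/2, 13/2, 5)
obs 5: x=0 → posterior Dirichlet(13/2, 13/2, 5)
obs 6: x=2 → posterior Dirichlet(13/2, 13/2, 6)
obs 7: x=0 → posterior Dirichlet(15/2, 13/2, 6)
obs 8: x=2 → posterior Dirichlet(15/2, 13/2, 7)
obs 9: x=0 → posterior Dirichlet(17/2, 13/2, 7)
obs 10: x=0 → posterior Dirichlet(19/2, 13/2, 7)
obs 11: x=1 → posterior Dirichlet(19/2, 15/2, 7)
obs 12: x=1 → posterior Dirichlet(19/2, 17/2, 7)
obs 13: x=0 → posterior Dirichlet(21/2, 17/2, 7)

k = 10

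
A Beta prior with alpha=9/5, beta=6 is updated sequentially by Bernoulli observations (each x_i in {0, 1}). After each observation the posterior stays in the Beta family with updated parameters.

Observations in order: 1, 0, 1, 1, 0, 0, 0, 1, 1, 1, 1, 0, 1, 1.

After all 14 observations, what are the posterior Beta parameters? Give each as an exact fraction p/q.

obs 1: x=1 → posterior Beta(14/5, 6)
obs 2: x=0 → posterior Beta(14/5, 7)
obs 3: x=1 → posterior Beta(19/5, 7)
obs 4: x=1 → posterior Beta(24/5, 7)
obs 5: x=0 → posterior Beta(24/5, 8)
obs 6: x=0 → posterior Beta(24/5, 9)
obs 7: x=0 → posterior Beta(24/5, 10)
obs 8: x=1 → posterior Beta(29/5, 10)
obs 9: x=1 → posterior Beta(34/5, 10)
obs 10: x=1 → posterior Beta(39/5, 10)
obs 11: x=1 → posterior Beta(44/5, 10)
obs 12: x=0 → posterior Beta(44/5, 11)
obs 13: x=1 → posterior Beta(49/5, 11)
obs 14: x=1 → posterior Beta(54/5, 11)

alpha=54/5, beta=11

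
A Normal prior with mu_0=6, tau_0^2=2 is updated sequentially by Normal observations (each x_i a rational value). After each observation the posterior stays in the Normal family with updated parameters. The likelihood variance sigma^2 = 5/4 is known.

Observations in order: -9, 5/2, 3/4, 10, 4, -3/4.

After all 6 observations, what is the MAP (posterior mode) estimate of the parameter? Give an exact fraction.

obs 1: x=-9 → posterior Normal(-42/13, 10/13)
obs 2: x=5/2 → posterior Normal(-22/21, 10/21)
obs 3: x=3/4 → posterior Normal(-16/29, 10/29)
obs 4: x=10 → posterior Normal(64/37, 10/37)
obs 5: x=4 → posterior Normal(32/15, 2/9)
obs 6: x=-3/4 → posterior Normal(90/53, 10/53)

90/53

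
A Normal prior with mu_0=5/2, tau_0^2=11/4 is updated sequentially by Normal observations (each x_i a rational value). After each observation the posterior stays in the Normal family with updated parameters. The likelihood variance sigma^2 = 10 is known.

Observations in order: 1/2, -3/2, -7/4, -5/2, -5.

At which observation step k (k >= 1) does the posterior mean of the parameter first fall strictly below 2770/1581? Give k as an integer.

obs 1: x=1/2 → posterior Normal(211/102, 110/51)
obs 2: x=-3/2 → posterior Normal(89/62, 55/31)
obs 3: x=-7/4 → posterior Normal(279/292, 110/73)
obs 4: x=-5/2 → posterior Normal(169/336, 55/42)
obs 5: x=-5 → posterior Normal(-51/380, 22/19)

k = 2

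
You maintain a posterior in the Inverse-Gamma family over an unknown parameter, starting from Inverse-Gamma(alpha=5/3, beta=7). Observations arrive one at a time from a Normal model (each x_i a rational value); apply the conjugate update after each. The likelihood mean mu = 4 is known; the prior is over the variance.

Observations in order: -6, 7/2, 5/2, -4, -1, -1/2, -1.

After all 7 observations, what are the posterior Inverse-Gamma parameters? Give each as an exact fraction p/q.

alpha=31/6, beta=1003/8

obs 1: x=-6 → posterior Inverse-Gamma(13/6, 57)
obs 2: x=7/2 → posterior Inverse-Gamma(8/3, 457/8)
obs 3: x=5/2 → posterior Inverse-Gamma(19/6, 233/4)
obs 4: x=-4 → posterior Inverse-Gamma(11/3, 361/4)
obs 5: x=-1 → posterior Inverse-Gamma(25/6, 411/4)
obs 6: x=-1/2 → posterior Inverse-Gamma(14/3, 903/8)
obs 7: x=-1 → posterior Inverse-Gamma(31/6, 1003/8)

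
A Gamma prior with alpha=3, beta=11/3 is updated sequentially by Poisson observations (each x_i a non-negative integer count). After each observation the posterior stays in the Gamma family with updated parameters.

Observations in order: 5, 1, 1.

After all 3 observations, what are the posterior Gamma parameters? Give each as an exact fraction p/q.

alpha=10, beta=20/3

obs 1: x=5 → posterior Gamma(8, 14/3)
obs 2: x=1 → posterior Gamma(9, 17/3)
obs 3: x=1 → posterior Gamma(10, 20/3)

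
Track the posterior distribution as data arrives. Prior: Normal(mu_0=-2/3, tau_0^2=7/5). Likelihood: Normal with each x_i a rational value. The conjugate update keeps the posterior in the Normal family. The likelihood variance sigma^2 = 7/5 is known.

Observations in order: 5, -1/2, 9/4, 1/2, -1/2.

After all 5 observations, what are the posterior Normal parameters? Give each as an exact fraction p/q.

mu_0=73/72, tau_0^2=7/30

obs 1: x=5 → posterior Normal(13/6, 7/10)
obs 2: x=-1/2 → posterior Normal(23/18, 7/15)
obs 3: x=9/4 → posterior Normal(73/48, 7/20)
obs 4: x=1/2 → posterior Normal(79/60, 7/25)
obs 5: x=-1/2 → posterior Normal(73/72, 7/30)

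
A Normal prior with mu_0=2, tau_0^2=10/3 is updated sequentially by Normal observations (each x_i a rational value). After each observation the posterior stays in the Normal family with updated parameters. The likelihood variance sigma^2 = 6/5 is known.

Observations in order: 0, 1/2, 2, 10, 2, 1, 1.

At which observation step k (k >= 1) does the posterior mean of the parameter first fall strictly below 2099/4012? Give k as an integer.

obs 1: x=0 → posterior Normal(9/17, 15/17)
obs 2: x=1/2 → posterior Normal(61/118, 30/59)
obs 3: x=2 → posterior Normal(23/24, 5/14)
obs 4: x=10 → posterior Normal(661/218, 30/109)
obs 5: x=2 → posterior Normal(761/268, 15/67)
obs 6: x=1 → posterior Normal(811/318, 10/53)
obs 7: x=1 → posterior Normal(861/368, 15/92)

k = 2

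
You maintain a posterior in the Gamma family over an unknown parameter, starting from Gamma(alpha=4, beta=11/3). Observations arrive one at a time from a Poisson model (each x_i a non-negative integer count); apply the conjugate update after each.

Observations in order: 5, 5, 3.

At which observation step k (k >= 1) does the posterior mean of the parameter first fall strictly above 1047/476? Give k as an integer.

obs 1: x=5 → posterior Gamma(9, 14/3)
obs 2: x=5 → posterior Gamma(14, 17/3)
obs 3: x=3 → posterior Gamma(17, 20/3)

k = 2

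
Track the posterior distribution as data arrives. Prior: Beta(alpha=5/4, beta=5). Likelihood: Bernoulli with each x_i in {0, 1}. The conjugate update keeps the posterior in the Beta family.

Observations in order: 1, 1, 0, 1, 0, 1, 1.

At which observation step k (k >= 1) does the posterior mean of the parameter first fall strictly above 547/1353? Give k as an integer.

k = 4

obs 1: x=1 → posterior Beta(9/4, 5)
obs 2: x=1 → posterior Beta(13/4, 5)
obs 3: x=0 → posterior Beta(13/4, 6)
obs 4: x=1 → posterior Beta(17/4, 6)
obs 5: x=0 → posterior Beta(17/4, 7)
obs 6: x=1 → posterior Beta(21/4, 7)
obs 7: x=1 → posterior Beta(25/4, 7)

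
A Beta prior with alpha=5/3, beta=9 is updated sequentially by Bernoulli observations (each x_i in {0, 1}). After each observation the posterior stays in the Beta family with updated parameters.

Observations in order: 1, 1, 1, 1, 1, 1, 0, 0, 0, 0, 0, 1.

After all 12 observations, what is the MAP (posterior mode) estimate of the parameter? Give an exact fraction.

obs 1: x=1 → posterior Beta(8/3, 9)
obs 2: x=1 → posterior Beta(11/3, 9)
obs 3: x=1 → posterior Beta(14/3, 9)
obs 4: x=1 → posterior Beta(17/3, 9)
obs 5: x=1 → posterior Beta(20/3, 9)
obs 6: x=1 → posterior Beta(23/3, 9)
obs 7: x=0 → posterior Beta(23/3, 10)
obs 8: x=0 → posterior Beta(23/3, 11)
obs 9: x=0 → posterior Beta(23/3, 12)
obs 10: x=0 → posterior Beta(23/3, 13)
obs 11: x=0 → posterior Beta(23/3, 14)
obs 12: x=1 → posterior Beta(26/3, 14)

23/62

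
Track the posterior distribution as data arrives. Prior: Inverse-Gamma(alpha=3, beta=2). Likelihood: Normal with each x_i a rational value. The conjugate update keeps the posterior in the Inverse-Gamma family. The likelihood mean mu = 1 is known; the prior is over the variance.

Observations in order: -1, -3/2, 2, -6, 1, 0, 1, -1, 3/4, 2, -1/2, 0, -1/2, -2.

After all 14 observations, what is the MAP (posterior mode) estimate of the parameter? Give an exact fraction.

obs 1: x=-1 → posterior Inverse-Gamma(7/2, 4)
obs 2: x=-3/2 → posterior Inverse-Gamma(4, 57/8)
obs 3: x=2 → posterior Inverse-Gamma(9/2, 61/8)
obs 4: x=-6 → posterior Inverse-Gamma(5, 257/8)
obs 5: x=1 → posterior Inverse-Gamma(11/2, 257/8)
obs 6: x=0 → posterior Inverse-Gamma(6, 261/8)
obs 7: x=1 → posterior Inverse-Gamma(13/2, 261/8)
obs 8: x=-1 → posterior Inverse-Gamma(7, 277/8)
obs 9: x=3/4 → posterior Inverse-Gamma(15/2, 1109/32)
obs 10: x=2 → posterior Inverse-Gamma(8, 1125/32)
obs 11: x=-1/2 → posterior Inverse-Gamma(17/2, 1161/32)
obs 12: x=0 → posterior Inverse-Gamma(9, 1177/32)
obs 13: x=-1/2 → posterior Inverse-Gamma(19/2, 1213/32)
obs 14: x=-2 → posterior Inverse-Gamma(10, 1357/32)

1357/352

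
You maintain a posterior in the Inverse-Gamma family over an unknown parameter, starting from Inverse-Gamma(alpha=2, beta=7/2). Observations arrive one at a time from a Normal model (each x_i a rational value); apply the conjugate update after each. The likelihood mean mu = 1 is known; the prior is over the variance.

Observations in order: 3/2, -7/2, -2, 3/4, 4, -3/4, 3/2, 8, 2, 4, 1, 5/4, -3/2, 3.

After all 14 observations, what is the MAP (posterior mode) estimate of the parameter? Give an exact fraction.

1891/320

obs 1: x=3/2 → posterior Inverse-Gamma(5/2, 29/8)
obs 2: x=-7/2 → posterior Inverse-Gamma(3, 55/4)
obs 3: x=-2 → posterior Inverse-Gamma(7/2, 73/4)
obs 4: x=3/4 → posterior Inverse-Gamma(4, 585/32)
obs 5: x=4 → posterior Inverse-Gamma(9/2, 729/32)
obs 6: x=-3/4 → posterior Inverse-Gamma(5, 389/16)
obs 7: x=3/2 → posterior Inverse-Gamma(11/2, 391/16)
obs 8: x=8 → posterior Inverse-Gamma(6, 783/16)
obs 9: x=2 → posterior Inverse-Gamma(13/2, 791/16)
obs 10: x=4 → posterior Inverse-Gamma(7, 863/16)
obs 11: x=1 → posterior Inverse-Gamma(15/2, 863/16)
obs 12: x=5/4 → posterior Inverse-Gamma(8, 1727/32)
obs 13: x=-3/2 → posterior Inverse-Gamma(17/2, 1827/32)
obs 14: x=3 → posterior Inverse-Gamma(9, 1891/32)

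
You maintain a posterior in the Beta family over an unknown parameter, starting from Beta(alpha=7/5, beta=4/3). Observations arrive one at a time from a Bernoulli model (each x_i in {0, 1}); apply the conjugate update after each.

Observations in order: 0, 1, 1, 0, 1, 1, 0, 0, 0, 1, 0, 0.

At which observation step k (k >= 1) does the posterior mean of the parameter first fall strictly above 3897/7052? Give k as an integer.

obs 1: x=0 → posterior Beta(7/5, 7/3)
obs 2: x=1 → posterior Beta(12/5, 7/3)
obs 3: x=1 → posterior Beta(17/5, 7/3)
obs 4: x=0 → posterior Beta(17/5, 10/3)
obs 5: x=1 → posterior Beta(22/5, 10/3)
obs 6: x=1 → posterior Beta(27/5, 10/3)
obs 7: x=0 → posterior Beta(27/5, 13/3)
obs 8: x=0 → posterior Beta(27/5, 16/3)
obs 9: x=0 → posterior Beta(27/5, 19/3)
obs 10: x=1 → posterior Beta(32/5, 19/3)
obs 11: x=0 → posterior Beta(32/5, 22/3)
obs 12: x=0 → posterior Beta(32/5, 25/3)

k = 3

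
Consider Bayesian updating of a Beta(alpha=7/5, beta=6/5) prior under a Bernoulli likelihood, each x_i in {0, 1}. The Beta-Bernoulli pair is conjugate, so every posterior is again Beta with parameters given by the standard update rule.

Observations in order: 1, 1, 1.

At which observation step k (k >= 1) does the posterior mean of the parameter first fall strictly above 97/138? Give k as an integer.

obs 1: x=1 → posterior Beta(12/5, 6/5)
obs 2: x=1 → posterior Beta(17/5, 6/5)
obs 3: x=1 → posterior Beta(22/5, 6/5)

k = 2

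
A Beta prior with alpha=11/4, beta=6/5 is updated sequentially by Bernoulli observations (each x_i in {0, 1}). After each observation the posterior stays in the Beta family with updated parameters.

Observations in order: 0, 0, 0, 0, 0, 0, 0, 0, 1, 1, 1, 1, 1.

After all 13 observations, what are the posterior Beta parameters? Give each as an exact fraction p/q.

alpha=31/4, beta=46/5

obs 1: x=0 → posterior Beta(11/4, 11/5)
obs 2: x=0 → posterior Beta(11/4, 16/5)
obs 3: x=0 → posterior Beta(11/4, 21/5)
obs 4: x=0 → posterior Beta(11/4, 26/5)
obs 5: x=0 → posterior Beta(11/4, 31/5)
obs 6: x=0 → posterior Beta(11/4, 36/5)
obs 7: x=0 → posterior Beta(11/4, 41/5)
obs 8: x=0 → posterior Beta(11/4, 46/5)
obs 9: x=1 → posterior Beta(15/4, 46/5)
obs 10: x=1 → posterior Beta(19/4, 46/5)
obs 11: x=1 → posterior Beta(23/4, 46/5)
obs 12: x=1 → posterior Beta(27/4, 46/5)
obs 13: x=1 → posterior Beta(31/4, 46/5)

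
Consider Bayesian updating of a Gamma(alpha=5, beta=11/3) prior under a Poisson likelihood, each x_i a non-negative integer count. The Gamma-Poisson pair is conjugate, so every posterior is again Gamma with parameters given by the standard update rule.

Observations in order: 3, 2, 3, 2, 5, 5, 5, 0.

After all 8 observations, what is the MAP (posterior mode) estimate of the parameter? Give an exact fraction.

obs 1: x=3 → posterior Gamma(8, 14/3)
obs 2: x=2 → posterior Gamma(10, 17/3)
obs 3: x=3 → posterior Gamma(13, 20/3)
obs 4: x=2 → posterior Gamma(15, 23/3)
obs 5: x=5 → posterior Gamma(20, 26/3)
obs 6: x=5 → posterior Gamma(25, 29/3)
obs 7: x=5 → posterior Gamma(30, 32/3)
obs 8: x=0 → posterior Gamma(30, 35/3)

87/35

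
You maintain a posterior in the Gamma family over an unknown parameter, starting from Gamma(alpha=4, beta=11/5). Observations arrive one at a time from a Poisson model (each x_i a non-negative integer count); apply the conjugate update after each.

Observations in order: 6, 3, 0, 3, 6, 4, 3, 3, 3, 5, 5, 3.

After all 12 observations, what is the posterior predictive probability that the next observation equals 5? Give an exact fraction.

36806995913638886072804185118298946878990267632663412205471499652207490793824444065706291737609375/301300885633821482056234230439212230681168866361648080913119443043852120116698175170187885266599936

obs 1: x=6 → posterior Gamma(10, 16/5)
obs 2: x=3 → posterior Gamma(13, 21/5)
obs 3: x=0 → posterior Gamma(13, 26/5)
obs 4: x=3 → posterior Gamma(16, 31/5)
obs 5: x=6 → posterior Gamma(22, 36/5)
obs 6: x=4 → posterior Gamma(26, 41/5)
obs 7: x=3 → posterior Gamma(29, 46/5)
obs 8: x=3 → posterior Gamma(32, 51/5)
obs 9: x=3 → posterior Gamma(35, 56/5)
obs 10: x=5 → posterior Gamma(40, 61/5)
obs 11: x=5 → posterior Gamma(45, 66/5)
obs 12: x=3 → posterior Gamma(48, 71/5)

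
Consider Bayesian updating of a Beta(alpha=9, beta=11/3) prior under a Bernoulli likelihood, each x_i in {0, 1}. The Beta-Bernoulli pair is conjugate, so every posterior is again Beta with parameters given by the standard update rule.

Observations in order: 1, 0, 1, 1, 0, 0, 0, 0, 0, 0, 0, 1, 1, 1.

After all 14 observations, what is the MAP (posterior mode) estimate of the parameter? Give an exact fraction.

obs 1: x=1 → posterior Beta(10, 11/3)
obs 2: x=0 → posterior Beta(10, 14/3)
obs 3: x=1 → posterior Beta(11, 14/3)
obs 4: x=1 → posterior Beta(12, 14/3)
obs 5: x=0 → posterior Beta(12, 17/3)
obs 6: x=0 → posterior Beta(12, 20/3)
obs 7: x=0 → posterior Beta(12, 23/3)
obs 8: x=0 → posterior Beta(12, 26/3)
obs 9: x=0 → posterior Beta(12, 29/3)
obs 10: x=0 → posterior Beta(12, 32/3)
obs 11: x=0 → posterior Beta(12, 35/3)
obs 12: x=1 → posterior Beta(13, 35/3)
obs 13: x=1 → posterior Beta(14, 35/3)
obs 14: x=1 → posterior Beta(15, 35/3)

21/37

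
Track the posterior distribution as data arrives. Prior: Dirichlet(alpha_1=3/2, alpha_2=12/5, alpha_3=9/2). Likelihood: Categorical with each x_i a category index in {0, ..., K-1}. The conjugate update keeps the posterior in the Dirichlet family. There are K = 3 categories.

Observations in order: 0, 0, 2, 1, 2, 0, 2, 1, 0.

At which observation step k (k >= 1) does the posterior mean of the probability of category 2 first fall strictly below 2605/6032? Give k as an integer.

k = 9

obs 1: x=0 → posterior Dirichlet(5/2, 12/5, 9/2)
obs 2: x=0 → posterior Dirichlet(7/2, 12/5, 9/2)
obs 3: x=2 → posterior Dirichlet(7/2, 12/5, 11/2)
obs 4: x=1 → posterior Dirichlet(7/2, 17/5, 11/2)
obs 5: x=2 → posterior Dirichlet(7/2, 17/5, 13/2)
obs 6: x=0 → posterior Dirichlet(9/2, 17/5, 13/2)
obs 7: x=2 → posterior Dirichlet(9/2, 17/5, 15/2)
obs 8: x=1 → posterior Dirichlet(9/2, 22/5, 15/2)
obs 9: x=0 → posterior Dirichlet(11/2, 22/5, 15/2)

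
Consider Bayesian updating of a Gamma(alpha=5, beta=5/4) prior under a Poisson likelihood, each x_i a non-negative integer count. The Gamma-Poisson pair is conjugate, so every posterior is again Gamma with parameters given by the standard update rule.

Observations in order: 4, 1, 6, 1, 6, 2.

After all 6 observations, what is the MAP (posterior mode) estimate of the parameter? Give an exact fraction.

obs 1: x=4 → posterior Gamma(9, 9/4)
obs 2: x=1 → posterior Gamma(10, 13/4)
obs 3: x=6 → posterior Gamma(16, 17/4)
obs 4: x=1 → posterior Gamma(17, 21/4)
obs 5: x=6 → posterior Gamma(23, 25/4)
obs 6: x=2 → posterior Gamma(25, 29/4)

96/29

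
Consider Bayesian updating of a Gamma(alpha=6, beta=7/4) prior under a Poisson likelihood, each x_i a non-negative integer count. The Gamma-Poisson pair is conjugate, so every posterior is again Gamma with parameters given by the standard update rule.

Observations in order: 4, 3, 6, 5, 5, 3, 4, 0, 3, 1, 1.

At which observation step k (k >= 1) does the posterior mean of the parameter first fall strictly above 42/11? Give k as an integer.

obs 1: x=4 → posterior Gamma(10, 11/4)
obs 2: x=3 → posterior Gamma(13, 15/4)
obs 3: x=6 → posterior Gamma(19, 19/4)
obs 4: x=5 → posterior Gamma(24, 23/4)
obs 5: x=5 → posterior Gamma(29, 27/4)
obs 6: x=3 → posterior Gamma(32, 31/4)
obs 7: x=4 → posterior Gamma(36, 35/4)
obs 8: x=0 → posterior Gamma(36, 39/4)
obs 9: x=3 → posterior Gamma(39, 43/4)
obs 10: x=1 → posterior Gamma(40, 47/4)
obs 11: x=1 → posterior Gamma(41, 51/4)

k = 3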